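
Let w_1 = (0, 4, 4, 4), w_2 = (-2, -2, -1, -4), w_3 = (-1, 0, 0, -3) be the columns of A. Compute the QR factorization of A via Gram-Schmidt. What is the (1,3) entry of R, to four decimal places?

r_{13} = -1.7321

w_1 = (0, 4, 4, 4); ‖w_1‖ = 6.9282, so e_1 = (0.0000, 0.5774, 0.5774, 0.5774).
r_{13} = e_1·w_3 = -1.7321.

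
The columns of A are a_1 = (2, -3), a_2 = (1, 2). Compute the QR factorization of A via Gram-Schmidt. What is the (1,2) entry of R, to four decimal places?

r_{12} = -1.1094

a_1 = (2, -3); ‖a_1‖ = 3.6056, so e_1 = (0.5547, -0.8321).
r_{12} = e_1·a_2 = -1.1094.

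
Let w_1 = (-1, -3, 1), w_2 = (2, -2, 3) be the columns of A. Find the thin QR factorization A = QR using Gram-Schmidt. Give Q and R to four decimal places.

Q = [[-0.3015, 0.7443], [-0.9045, -0.0257], [0.3015, 0.6673]], R = [[3.3166, 2.1106], [0.0000, 3.5420]]

w_1 = (-1, -3, 1); ‖w_1‖ = 3.3166, so q_1 = (-0.3015, -0.9045, 0.3015).
q_1·w_2 = (-0.3015)·2 + (-0.9045)·(-2) + 0.3015·3 = 2.1106.
u_2 = w_2 − 2.1106·q_1 = (2.6364, -0.0909, 2.3636).
‖u_2‖ = 3.5420, so q_2 = (0.7443, -0.0257, 0.6673).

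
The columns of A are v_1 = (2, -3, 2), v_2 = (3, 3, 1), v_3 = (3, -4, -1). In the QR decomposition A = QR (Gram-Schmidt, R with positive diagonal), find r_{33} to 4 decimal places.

v_1 = (2, -3, 2); ‖v_1‖ = 4.1231, so e_1 = (0.4851, -0.7276, 0.4851).
e_1·v_2 = 0.4851·3 + (-0.7276)·3 + 0.4851·1 = -0.2425.
u_2 = v_2 + 0.2425·e_1 = (3.1176, 2.8235, 1.1176).
‖u_2‖ = 4.3521, so e_2 = (0.7163, 0.6488, 0.2568).
e_1·v_3 = 0.4851·3 + (-0.7276)·(-4) + 0.4851·(-1) = 3.8806; e_2·v_3 = 0.7163·3 + 0.6488·(-4) + 0.2568·(-1) = -0.7028.
u_3 = v_3 − 3.8806·e_1 + 0.7028·e_2 = (1.6211, -0.7205, -2.7019).
r_{33} = ‖u_3‖ = 3.2322.

r_{33} = 3.2322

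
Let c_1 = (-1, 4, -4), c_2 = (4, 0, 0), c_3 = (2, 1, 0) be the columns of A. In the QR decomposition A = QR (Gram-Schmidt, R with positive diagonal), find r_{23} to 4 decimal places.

q_1 = c_1/‖c_1‖ = (-1, 4, -4)/5.7446 = (-0.1741, 0.6963, -0.6963).
r_{12} = q_1·c_2 = -0.6963.
u_2 = c_2 + 0.6963·q_1 = (3.8788, 0.4848, -0.4848).
‖u_2‖ = 3.9389, so q_2 = (0.9847, 0.1231, -0.1231).
r_{23} = q_2·c_3 = 2.0926.

r_{23} = 2.0926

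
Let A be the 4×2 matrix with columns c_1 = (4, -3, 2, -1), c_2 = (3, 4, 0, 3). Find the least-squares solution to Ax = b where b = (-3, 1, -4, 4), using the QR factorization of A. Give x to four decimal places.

e_1 = c_1/‖c_1‖ = (4, -3, 2, -1)/5.4772 = (0.7303, -0.5477, 0.3651, -0.1826).
r_{12} = e_1·c_2 = -0.5477.
u_2 = c_2 + 0.5477·e_1 = (3.4000, 3.7000, 0.2000, 2.9000).
‖u_2‖ = 5.8052, so e_2 = (0.5857, 0.6374, 0.0345, 0.4996).
Qᵀb = (-4.9295, 0.7407).
Back-substitute: x_2 = 0.7407/5.8052 = 0.1276.
x_1 = (-4.9295 + 0.5477·0.1276)/5.4772 = -0.8872.

x = (-0.8872, 0.1276)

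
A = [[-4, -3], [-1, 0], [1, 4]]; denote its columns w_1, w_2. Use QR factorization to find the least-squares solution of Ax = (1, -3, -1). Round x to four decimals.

x = (0.3196, -0.4845)

q_1 = w_1/‖w_1‖ = (-4, -1, 1)/4.2426 = (-0.9428, -0.2357, 0.2357).
r_{12} = q_1·w_2 = 3.7712.
u_2 = w_2 − 3.7712·q_1 = (0.5556, 0.8889, 3.1111).
‖u_2‖ = 3.2830, so q_2 = (0.1692, 0.2708, 0.9477).
Qᵀb = (-0.4714, -1.5907).
Back-substitute: x_2 = -1.5907/3.2830 = -0.4845.
x_1 = (-0.4714 − 3.7712·(-0.4845))/4.2426 = 0.3196.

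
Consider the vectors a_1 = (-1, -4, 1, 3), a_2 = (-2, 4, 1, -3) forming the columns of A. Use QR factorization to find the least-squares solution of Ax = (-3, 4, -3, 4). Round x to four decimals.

x = (0.1043, 0.3098)

a_1 = (-1, -4, 1, 3); ‖a_1‖ = 5.1962, so e_1 = (-0.1925, -0.7698, 0.1925, 0.5774).
e_1·a_2 = (-0.1925)·(-2) + (-0.7698)·4 + 0.1925·1 + 0.5774·(-3) = -4.2339.
u_2 = a_2 + 4.2339·e_1 = (-2.8148, 0.7407, 1.8148, -0.5556).
‖u_2‖ = 3.4748, so e_2 = (-0.8101, 0.2132, 0.5223, -0.1599).
Qᵀb = (-0.7698, 1.0765).
Back-substitute: x_2 = 1.0765/3.4748 = 0.3098.
x_1 = (-0.7698 + 4.2339·0.3098)/5.1962 = 0.1043.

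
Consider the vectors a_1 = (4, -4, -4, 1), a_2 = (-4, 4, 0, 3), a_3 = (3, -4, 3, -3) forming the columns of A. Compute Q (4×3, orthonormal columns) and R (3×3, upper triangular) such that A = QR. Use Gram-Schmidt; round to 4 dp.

Q = [[0.5714, -0.3344, -0.0365], [-0.5714, 0.3344, -0.4965], [-0.5714, -0.4849, 0.6133], [0.1429, 0.7357, 0.6133]], R = [[7.0000, -4.1429, 1.8571], [0.0000, 4.8823, -6.0025], [0.0000, 0.0000, 1.8763]]

a_1 = (4, -4, -4, 1); ‖a_1‖ = 7.0000, so q_1 = (0.5714, -0.5714, -0.5714, 0.1429).
q_1·a_2 = 0.5714·(-4) + (-0.5714)·4 + (-0.5714)·0 + 0.1429·3 = -4.1429.
u_2 = a_2 + 4.1429·q_1 = (-1.6327, 1.6327, -2.3673, 3.5918).
‖u_2‖ = 4.8823, so q_2 = (-0.3344, 0.3344, -0.4849, 0.7357).
q_1·a_3 = 0.5714·3 + (-0.5714)·(-4) + (-0.5714)·3 + 0.1429·(-3) = 1.8571; q_2·a_3 = (-0.3344)·3 + 0.3344·(-4) + (-0.4849)·3 + 0.7357·(-3) = -6.0025.
u_3 = a_3 − 1.8571·q_1 + 6.0025·q_2 = (-0.0685, -0.9315, 1.1507, 1.1507).
‖u_3‖ = 1.8763, so q_3 = (-0.0365, -0.4965, 0.6133, 0.6133).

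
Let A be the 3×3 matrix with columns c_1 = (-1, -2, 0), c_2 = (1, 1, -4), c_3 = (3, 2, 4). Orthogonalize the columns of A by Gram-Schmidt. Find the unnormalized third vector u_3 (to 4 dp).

c_1 = (-1, -2, 0); ‖c_1‖ = 2.2361, so q_1 = (-0.4472, -0.8944, 0.0000).
q_1·c_2 = (-0.4472)·1 + (-0.8944)·1 + 0.0000·(-4) = -1.3416.
u_2 = c_2 + 1.3416·q_1 = (0.4000, -0.2000, -4.0000).
‖u_2‖ = 4.0249, so q_2 = (0.0994, -0.0497, -0.9938).
q_1·c_3 = (-0.4472)·3 + (-0.8944)·2 + 0.0000·4 = -3.1305; q_2·c_3 = 0.0994·3 + (-0.0497)·2 + (-0.9938)·4 = -3.7765.
u_3 = c_3 + 3.1305·q_1 + 3.7765·q_2 = (1.9753, -0.9877, 0.2469).

u_3 = (1.9753, -0.9877, 0.2469)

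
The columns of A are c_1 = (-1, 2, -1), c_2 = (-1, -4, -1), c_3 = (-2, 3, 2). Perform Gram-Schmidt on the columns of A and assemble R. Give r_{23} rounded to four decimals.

c_1 = (-1, 2, -1); ‖c_1‖ = 2.4495, so q_1 = (-0.4082, 0.8165, -0.4082).
q_1·c_2 = (-0.4082)·(-1) + 0.8165·(-4) + (-0.4082)·(-1) = -2.4495.
u_2 = c_2 + 2.4495·q_1 = (-2.0000, -2.0000, -2.0000).
‖u_2‖ = 3.4641, so q_2 = (-0.5774, -0.5774, -0.5774).
r_{23} = q_2·c_3 = -1.7321.

r_{23} = -1.7321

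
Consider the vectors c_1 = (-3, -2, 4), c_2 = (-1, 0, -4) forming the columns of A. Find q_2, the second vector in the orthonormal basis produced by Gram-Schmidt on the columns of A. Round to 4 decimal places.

q_2 = (-0.7015, -0.2682, -0.6603)

q_1 = c_1/‖c_1‖ = (-3, -2, 4)/5.3852 = (-0.5571, -0.3714, 0.7428).
r_{12} = q_1·c_2 = -2.4140.
u_2 = c_2 + 2.4140·q_1 = (-2.3448, -0.8966, -2.2069).
‖u_2‖ = 3.3425, so q_2 = (-0.7015, -0.2682, -0.6603).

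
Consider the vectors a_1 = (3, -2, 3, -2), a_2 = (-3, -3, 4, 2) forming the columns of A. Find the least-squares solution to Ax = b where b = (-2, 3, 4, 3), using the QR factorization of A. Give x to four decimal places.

x = (-0.3354, 0.5441)

a_1 = (3, -2, 3, -2); ‖a_1‖ = 5.0990, so q_1 = (0.5883, -0.3922, 0.5883, -0.3922).
q_1·a_2 = 0.5883·(-3) + (-0.3922)·(-3) + 0.5883·4 + (-0.3922)·2 = 0.9806.
u_2 = a_2 − 0.9806·q_1 = (-3.5769, -2.6154, 3.4231, 2.3846).
‖u_2‖ = 6.0859, so q_2 = (-0.5877, -0.4297, 0.5625, 0.3918).
Qᵀb = (-1.1767, 3.3116).
Back-substitute: x_2 = 3.3116/6.0859 = 0.5441.
x_1 = (-1.1767 − 0.9806·0.5441)/5.0990 = -0.3354.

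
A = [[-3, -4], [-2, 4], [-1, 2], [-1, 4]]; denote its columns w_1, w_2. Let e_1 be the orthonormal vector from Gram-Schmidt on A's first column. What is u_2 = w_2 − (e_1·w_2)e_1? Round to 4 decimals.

e_1 = w_1/‖w_1‖ = (-3, -2, -1, -1)/3.8730 = (-0.7746, -0.5164, -0.2582, -0.2582).
r_{12} = e_1·w_2 = -0.5164.
u_2 = w_2 + 0.5164·e_1 = (-4.4000, 3.7333, 1.8667, 3.8667).

u_2 = (-4.4000, 3.7333, 1.8667, 3.8667)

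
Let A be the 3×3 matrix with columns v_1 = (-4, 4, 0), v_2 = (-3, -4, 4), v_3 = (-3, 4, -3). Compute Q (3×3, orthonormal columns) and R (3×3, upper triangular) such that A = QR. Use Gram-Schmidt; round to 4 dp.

v_1 = (-4, 4, 0); ‖v_1‖ = 5.6569, so q_1 = (-0.7071, 0.7071, 0.0000).
q_1·v_2 = (-0.7071)·(-3) + 0.7071·(-4) + 0.0000·4 = -0.7071.
u_2 = v_2 + 0.7071·q_1 = (-3.5000, -3.5000, 4.0000).
‖u_2‖ = 6.3640, so q_2 = (-0.5500, -0.5500, 0.6285).
q_1·v_3 = (-0.7071)·(-3) + 0.7071·4 + 0.0000·(-3) = 4.9497; q_2·v_3 = (-0.5500)·(-3) + (-0.5500)·4 + 0.6285·(-3) = -2.4356.
u_3 = v_3 − 4.9497·q_1 + 2.4356·q_2 = (-0.8395, -0.8395, -1.4691).
‖u_3‖ = 1.8889, so q_3 = (-0.4444, -0.4444, -0.7778).

Q = [[-0.7071, -0.5500, -0.4444], [0.7071, -0.5500, -0.4444], [0.0000, 0.6285, -0.7778]], R = [[5.6569, -0.7071, 4.9497], [0.0000, 6.3640, -2.4356], [0.0000, 0.0000, 1.8889]]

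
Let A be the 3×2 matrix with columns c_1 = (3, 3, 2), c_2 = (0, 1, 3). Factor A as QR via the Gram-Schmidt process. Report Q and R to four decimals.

c_1 = (3, 3, 2); ‖c_1‖ = 4.6904, so q_1 = (0.6396, 0.6396, 0.4264).
q_1·c_2 = 0.6396·0 + 0.6396·1 + 0.4264·3 = 1.9188.
u_2 = c_2 − 1.9188·q_1 = (-1.2273, -0.2273, 2.1818).
‖u_2‖ = 2.5136, so q_2 = (-0.4883, -0.0904, 0.8680).

Q = [[0.6396, -0.4883], [0.6396, -0.0904], [0.4264, 0.8680]], R = [[4.6904, 1.9188], [0.0000, 2.5136]]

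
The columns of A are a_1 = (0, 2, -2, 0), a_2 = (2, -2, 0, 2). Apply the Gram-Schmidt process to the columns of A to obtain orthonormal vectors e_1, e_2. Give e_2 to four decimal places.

e_2 = (0.6325, -0.3162, -0.3162, 0.6325)

a_1 = (0, 2, -2, 0); ‖a_1‖ = 2.8284, so e_1 = (0.0000, 0.7071, -0.7071, 0.0000).
e_1·a_2 = 0.0000·2 + 0.7071·(-2) + (-0.7071)·0 + 0.0000·2 = -1.4142.
u_2 = a_2 + 1.4142·e_1 = (2.0000, -1.0000, -1.0000, 2.0000).
‖u_2‖ = 3.1623, so e_2 = (0.6325, -0.3162, -0.3162, 0.6325).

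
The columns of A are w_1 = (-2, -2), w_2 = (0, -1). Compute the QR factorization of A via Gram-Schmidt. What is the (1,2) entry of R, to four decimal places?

e_1 = w_1/‖w_1‖ = (-2, -2)/2.8284 = (-0.7071, -0.7071).
r_{12} = e_1·w_2 = 0.7071.

r_{12} = 0.7071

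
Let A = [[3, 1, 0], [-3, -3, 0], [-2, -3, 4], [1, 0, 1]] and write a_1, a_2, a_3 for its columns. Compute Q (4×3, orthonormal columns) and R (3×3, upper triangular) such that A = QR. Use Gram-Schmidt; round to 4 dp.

e_1 = a_1/‖a_1‖ = (3, -3, -2, 1)/4.7958 = (0.6255, -0.6255, -0.4170, 0.2085).
r_{12} = e_1·a_2 = 3.7533.
u_2 = a_2 − 3.7533·e_1 = (-1.3478, -0.6522, -1.4348, -0.7826).
‖u_2‖ = 2.2165, so e_2 = (-0.6081, -0.2942, -0.6473, -0.3531).
r_{13} = e_1·a_3 = -1.4596; r_{23} = e_2·a_3 = -2.9423.
u_3 = a_3 + 1.4596·e_1 + 2.9423·e_2 = (-0.8761, -1.7788, 1.4867, 0.2655).
‖u_3‖ = 2.4925, so e_3 = (-0.3515, -0.7137, 0.5965, 0.1065).

Q = [[0.6255, -0.6081, -0.3515], [-0.6255, -0.2942, -0.7137], [-0.4170, -0.6473, 0.5965], [0.2085, -0.3531, 0.1065]], R = [[4.7958, 3.7533, -1.4596], [0.0000, 2.2165, -2.9423], [0.0000, 0.0000, 2.4925]]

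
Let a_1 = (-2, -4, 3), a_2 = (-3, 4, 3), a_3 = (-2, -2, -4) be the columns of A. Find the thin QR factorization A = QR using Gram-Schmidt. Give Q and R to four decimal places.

e_1 = a_1/‖a_1‖ = (-2, -4, 3)/5.3852 = (-0.3714, -0.7428, 0.5571).
r_{12} = e_1·a_2 = -0.1857.
u_2 = a_2 + 0.1857·e_1 = (-3.0690, 3.8621, 3.1034).
‖u_2‖ = 5.8280, so e_2 = (-0.5266, 0.6627, 0.5325).
r_{13} = e_1·a_3 = 0.0000; r_{23} = e_2·a_3 = -2.4022.
u_3 = a_3 + 0.0000·e_1 + 2.4022·e_2 = (-3.2650, -0.4081, -2.7208).
‖u_3‖ = 4.2696, so e_3 = (-0.7647, -0.0956, -0.6373).

Q = [[-0.3714, -0.5266, -0.7647], [-0.7428, 0.6627, -0.0956], [0.5571, 0.5325, -0.6373]], R = [[5.3852, -0.1857, 0.0000], [0.0000, 5.8280, -2.4022], [0.0000, 0.0000, 4.2696]]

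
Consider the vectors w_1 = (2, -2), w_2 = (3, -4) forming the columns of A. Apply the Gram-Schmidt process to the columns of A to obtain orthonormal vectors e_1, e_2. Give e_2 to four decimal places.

e_2 = (-0.7071, -0.7071)

w_1 = (2, -2); ‖w_1‖ = 2.8284, so e_1 = (0.7071, -0.7071).
e_1·w_2 = 0.7071·3 + (-0.7071)·(-4) = 4.9497.
u_2 = w_2 − 4.9497·e_1 = (-0.5000, -0.5000).
‖u_2‖ = 0.7071, so e_2 = (-0.7071, -0.7071).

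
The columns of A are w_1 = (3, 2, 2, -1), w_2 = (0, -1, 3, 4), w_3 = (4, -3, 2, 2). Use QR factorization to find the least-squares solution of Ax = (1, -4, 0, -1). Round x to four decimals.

q_1 = w_1/‖w_1‖ = (3, 2, 2, -1)/4.2426 = (0.7071, 0.4714, 0.4714, -0.2357).
r_{12} = q_1·w_2 = 0.0000.
u_2 = w_2 + 0.0000·q_1 = (0.0000, -1.0000, 3.0000, 4.0000).
‖u_2‖ = 5.0990, so q_2 = (0.0000, -0.1961, 0.5883, 0.7845).
r_{13} = q_1·w_3 = 1.8856; r_{23} = q_2·w_3 = 3.3340.
u_3 = w_3 − 1.8856·q_1 − 3.3340·q_2 = (2.6667, -3.2350, -0.8504, -0.1709).
‖u_3‖ = 4.2812, so q_3 = (0.6229, -0.7556, -0.1986, -0.0399).
Qᵀb = (-0.9428, 0.0000, 3.6853).
Back-substitute: x_3 = 3.6853/4.2812 = 0.8608.
x_2 = (0.0000 − 3.3340·0.8608)/5.0990 = -0.5628.
x_1 = (-0.9428 + 0.0000·(-0.5628) − 1.8856·0.8608)/4.2426 = -0.6048.

x = (-0.6048, -0.5628, 0.8608)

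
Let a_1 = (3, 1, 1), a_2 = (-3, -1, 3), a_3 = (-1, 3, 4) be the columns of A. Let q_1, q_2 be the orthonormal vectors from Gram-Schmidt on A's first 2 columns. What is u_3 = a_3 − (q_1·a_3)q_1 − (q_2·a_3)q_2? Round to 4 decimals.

u_3 = (-1.0000, 3.0000, 0.0000)

q_1 = a_1/‖a_1‖ = (3, 1, 1)/3.3166 = (0.9045, 0.3015, 0.3015).
r_{12} = q_1·a_2 = -2.1106.
u_2 = a_2 + 2.1106·q_1 = (-1.0909, -0.3636, 3.6364).
‖u_2‖ = 3.8139, so q_2 = (-0.2860, -0.0953, 0.9535).
r_{13} = q_1·a_3 = 1.2060; r_{23} = q_2·a_3 = 3.8139.
u_3 = a_3 − 1.2060·q_1 − 3.8139·q_2 = (-1.0000, 3.0000, 0.0000).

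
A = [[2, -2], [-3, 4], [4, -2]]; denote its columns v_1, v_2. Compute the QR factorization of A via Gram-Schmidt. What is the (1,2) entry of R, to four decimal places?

v_1 = (2, -3, 4); ‖v_1‖ = 5.3852, so e_1 = (0.3714, -0.5571, 0.7428).
r_{12} = e_1·v_2 = -4.4567.

r_{12} = -4.4567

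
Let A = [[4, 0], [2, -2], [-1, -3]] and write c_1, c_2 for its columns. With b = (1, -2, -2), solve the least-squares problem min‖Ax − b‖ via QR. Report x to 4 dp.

c_1 = (4, 2, -1); ‖c_1‖ = 4.5826, so q_1 = (0.8729, 0.4364, -0.2182).
q_1·c_2 = 0.8729·0 + 0.4364·(-2) + (-0.2182)·(-3) = -0.2182.
u_2 = c_2 + 0.2182·q_1 = (0.1905, -1.9048, -3.0476).
‖u_2‖ = 3.5989, so q_2 = (0.0529, -0.5293, -0.8468).
Qᵀb = (0.4364, 2.8051).
Back-substitute: x_2 = 2.8051/3.5989 = 0.7794.
x_1 = (0.4364 + 0.2182·0.7794)/4.5826 = 0.1324.

x = (0.1324, 0.7794)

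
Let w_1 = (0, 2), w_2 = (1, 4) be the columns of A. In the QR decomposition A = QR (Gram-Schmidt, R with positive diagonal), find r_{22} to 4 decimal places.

r_{22} = 1.0000

w_1 = (0, 2); ‖w_1‖ = 2.0000, so q_1 = (0.0000, 1.0000).
q_1·w_2 = 0.0000·1 + 1.0000·4 = 4.0000.
u_2 = w_2 − 4.0000·q_1 = (1.0000, 0.0000).
r_{22} = ‖u_2‖ = 1.0000.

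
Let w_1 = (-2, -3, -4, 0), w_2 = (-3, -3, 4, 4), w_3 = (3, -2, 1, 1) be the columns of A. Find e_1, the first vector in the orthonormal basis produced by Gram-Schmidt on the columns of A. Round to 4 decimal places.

e_1 = w_1/‖w_1‖ = (-2, -3, -4, 0)/5.3852 = (-0.3714, -0.5571, -0.7428, 0.0000).

e_1 = (-0.3714, -0.5571, -0.7428, 0.0000)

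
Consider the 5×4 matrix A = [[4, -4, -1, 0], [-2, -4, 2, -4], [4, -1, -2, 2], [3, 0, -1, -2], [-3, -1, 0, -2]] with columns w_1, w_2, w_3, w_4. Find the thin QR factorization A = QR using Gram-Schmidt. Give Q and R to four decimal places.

w_1 = (4, -2, 4, 3, -3); ‖w_1‖ = 7.3485, so e_1 = (0.5443, -0.2722, 0.5443, 0.4082, -0.4082).
e_1·w_2 = 0.5443·(-4) + (-0.2722)·(-4) + 0.5443·(-1) + 0.4082·0 + (-0.4082)·(-1) = -1.2247.
u_2 = w_2 + 1.2247·e_1 = (-3.3333, -4.3333, -0.3333, 0.5000, -1.5000).
‖u_2‖ = 5.7009, so e_2 = (-0.5847, -0.7601, -0.0585, 0.0877, -0.2631).
e_1·w_3 = 0.5443·(-1) + (-0.2722)·2 + 0.5443·(-2) + 0.4082·(-1) + (-0.4082)·0 = -2.5856; e_2·w_3 = (-0.5847)·(-1) + (-0.7601)·2 + (-0.0585)·(-2) + 0.0877·(-1) + (-0.2631)·0 = -0.9063.
u_3 = w_3 + 2.5856·e_1 + 0.9063·e_2 = (-0.1225, 0.6074, -0.6456, 0.1350, -1.2940).
‖u_3‖ = 1.5791, so e_3 = (-0.0776, 0.3847, -0.4088, 0.0855, -0.8195).
e_1·w_4 = 0.5443·0 + (-0.2722)·(-4) + 0.5443·2 + 0.4082·(-2) + (-0.4082)·(-2) = 2.1773; e_2·w_4 = (-0.5847)·0 + (-0.7601)·(-4) + (-0.0585)·2 + 0.0877·(-2) + (-0.2631)·(-2) = 3.2743; e_3·w_4 = (-0.0776)·0 + 0.3847·(-4) + (-0.4088)·2 + 0.0855·(-2) + (-0.8195)·(-2) = -0.8884.
u_4 = w_4 − 2.1773·e_1 − 3.2743·e_2 + 0.8884·e_3 = (0.6604, -0.5768, 0.6431, -3.1001, -0.9776).
‖u_4‖ = 3.4276, so e_4 = (0.1927, -0.1683, 0.1876, -0.9044, -0.2852).

Q = [[0.5443, -0.5847, -0.0776, 0.1927], [-0.2722, -0.7601, 0.3847, -0.1683], [0.5443, -0.0585, -0.4088, 0.1876], [0.4082, 0.0877, 0.0855, -0.9044], [-0.4082, -0.2631, -0.8195, -0.2852]], R = [[7.3485, -1.2247, -2.5856, 2.1773], [0.0000, 5.7009, -0.9063, 3.2743], [0.0000, 0.0000, 1.5791, -0.8884], [0.0000, 0.0000, 0.0000, 3.4276]]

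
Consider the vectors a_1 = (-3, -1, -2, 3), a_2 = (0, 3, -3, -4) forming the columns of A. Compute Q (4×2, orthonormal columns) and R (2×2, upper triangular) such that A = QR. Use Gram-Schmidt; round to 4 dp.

Q = [[-0.6255, -0.2126], [-0.2085, 0.4725], [-0.4170, -0.6852], [0.6255, -0.5119]], R = [[4.7958, -1.8766], [0.0000, 5.5207]]

a_1 = (-3, -1, -2, 3); ‖a_1‖ = 4.7958, so e_1 = (-0.6255, -0.2085, -0.4170, 0.6255).
e_1·a_2 = (-0.6255)·0 + (-0.2085)·3 + (-0.4170)·(-3) + 0.6255·(-4) = -1.8766.
u_2 = a_2 + 1.8766·e_1 = (-1.1739, 2.6087, -3.7826, -2.8261).
‖u_2‖ = 5.5207, so e_2 = (-0.2126, 0.4725, -0.6852, -0.5119).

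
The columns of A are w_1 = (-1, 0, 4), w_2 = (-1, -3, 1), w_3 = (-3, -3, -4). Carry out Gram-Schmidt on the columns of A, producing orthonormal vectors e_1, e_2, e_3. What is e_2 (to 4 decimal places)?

e_1 = w_1/‖w_1‖ = (-1, 0, 4)/4.1231 = (-0.2425, 0.0000, 0.9701).
r_{12} = e_1·w_2 = 1.2127.
u_2 = w_2 − 1.2127·e_1 = (-0.7059, -3.0000, -0.1765).
‖u_2‖ = 3.0870, so e_2 = (-0.2287, -0.9718, -0.0572).

e_2 = (-0.2287, -0.9718, -0.0572)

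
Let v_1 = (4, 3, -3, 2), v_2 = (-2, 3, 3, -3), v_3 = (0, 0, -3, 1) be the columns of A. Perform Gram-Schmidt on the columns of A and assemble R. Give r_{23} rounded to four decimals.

r_{23} = -1.5634

v_1 = (4, 3, -3, 2); ‖v_1‖ = 6.1644, so q_1 = (0.6489, 0.4867, -0.4867, 0.3244).
q_1·v_2 = 0.6489·(-2) + 0.4867·3 + (-0.4867)·3 + 0.3244·(-3) = -2.2711.
u_2 = v_2 + 2.2711·q_1 = (-0.5263, 4.1053, 1.8947, -2.2632).
‖u_2‖ = 5.0835, so q_2 = (-0.1035, 0.8076, 0.3727, -0.4452).
r_{23} = q_2·v_3 = -1.5634.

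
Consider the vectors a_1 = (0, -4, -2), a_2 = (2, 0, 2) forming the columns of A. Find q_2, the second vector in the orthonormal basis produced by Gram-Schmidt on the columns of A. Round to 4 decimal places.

a_1 = (0, -4, -2); ‖a_1‖ = 4.4721, so q_1 = (0.0000, -0.8944, -0.4472).
q_1·a_2 = 0.0000·2 + (-0.8944)·0 + (-0.4472)·2 = -0.8944.
u_2 = a_2 + 0.8944·q_1 = (2.0000, -0.8000, 1.6000).
‖u_2‖ = 2.6833, so q_2 = (0.7454, -0.2981, 0.5963).

q_2 = (0.7454, -0.2981, 0.5963)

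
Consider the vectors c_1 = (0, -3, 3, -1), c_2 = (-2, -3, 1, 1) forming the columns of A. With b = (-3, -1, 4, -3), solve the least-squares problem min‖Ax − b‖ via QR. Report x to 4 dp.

x = (0.9756, -0.0488)

c_1 = (0, -3, 3, -1); ‖c_1‖ = 4.3589, so e_1 = (0.0000, -0.6882, 0.6882, -0.2294).
e_1·c_2 = 0.0000·(-2) + (-0.6882)·(-3) + 0.6882·1 + (-0.2294)·1 = 2.5236.
u_2 = c_2 − 2.5236·e_1 = (-2.0000, -1.2632, -0.7368, 1.5789).
‖u_2‖ = 2.9380, so e_2 = (-0.6807, -0.4299, -0.2508, 0.5374).
Qᵀb = (4.1295, -0.1433).
Back-substitute: x_2 = -0.1433/2.9380 = -0.0488.
x_1 = (4.1295 − 2.5236·(-0.0488))/4.3589 = 0.9756.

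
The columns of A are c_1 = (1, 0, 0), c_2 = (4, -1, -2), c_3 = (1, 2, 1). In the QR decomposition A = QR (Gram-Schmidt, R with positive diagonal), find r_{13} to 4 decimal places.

c_1 = (1, 0, 0); ‖c_1‖ = 1.0000, so q_1 = (1.0000, 0.0000, 0.0000).
r_{13} = q_1·c_3 = 1.0000.

r_{13} = 1.0000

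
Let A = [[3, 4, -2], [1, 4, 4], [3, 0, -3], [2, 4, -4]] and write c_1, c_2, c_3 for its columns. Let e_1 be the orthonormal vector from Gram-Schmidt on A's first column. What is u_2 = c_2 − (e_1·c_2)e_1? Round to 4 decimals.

u_2 = (0.8696, 2.9565, -3.1304, 1.9130)

c_1 = (3, 1, 3, 2); ‖c_1‖ = 4.7958, so e_1 = (0.6255, 0.2085, 0.6255, 0.4170).
e_1·c_2 = 0.6255·4 + 0.2085·4 + 0.6255·0 + 0.4170·4 = 5.0043.
u_2 = c_2 − 5.0043·e_1 = (0.8696, 2.9565, -3.1304, 1.9130).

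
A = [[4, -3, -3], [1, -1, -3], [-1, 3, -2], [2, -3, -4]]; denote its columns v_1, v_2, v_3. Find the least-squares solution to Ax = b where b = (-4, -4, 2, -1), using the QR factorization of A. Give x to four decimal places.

v_1 = (4, 1, -1, 2); ‖v_1‖ = 4.6904, so q_1 = (0.8528, 0.2132, -0.2132, 0.4264).
q_1·v_2 = 0.8528·(-3) + 0.2132·(-1) + (-0.2132)·3 + 0.4264·(-3) = -4.6904.
u_2 = v_2 + 4.6904·q_1 = (1.0000, 0.0000, 2.0000, -1.0000).
‖u_2‖ = 2.4495, so q_2 = (0.4082, 0.0000, 0.8165, -0.4082).
q_1·v_3 = 0.8528·(-3) + 0.2132·(-3) + (-0.2132)·(-2) + 0.4264·(-4) = -4.4772; q_2·v_3 = 0.4082·(-3) + (0.0000)·(-3) + 0.8165·(-2) + (-0.4082)·(-4) = -1.2247.
u_3 = v_3 + 4.4772·q_1 + 1.2247·q_2 = (1.3182, -2.0455, -1.9545, -2.5909).
‖u_3‖ = 4.0564, so q_3 = (0.3250, -0.5043, -0.4818, -0.6387).
Qᵀb = (-5.1168, 0.4082, 0.3922).
Back-substitute: x_3 = 0.3922/4.0564 = 0.0967.
x_2 = (0.4082 + 1.2247·0.0967)/2.4495 = 0.2150.
x_1 = (-5.1168 + 4.6904·0.2150 + 4.4772·0.0967)/4.6904 = -0.7836.

x = (-0.7836, 0.2150, 0.0967)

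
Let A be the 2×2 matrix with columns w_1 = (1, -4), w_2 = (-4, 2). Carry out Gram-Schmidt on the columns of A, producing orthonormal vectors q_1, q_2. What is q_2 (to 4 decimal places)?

q_2 = (-0.9701, -0.2425)

w_1 = (1, -4); ‖w_1‖ = 4.1231, so q_1 = (0.2425, -0.9701).
q_1·w_2 = 0.2425·(-4) + (-0.9701)·2 = -2.9104.
u_2 = w_2 + 2.9104·q_1 = (-3.2941, -0.8235).
‖u_2‖ = 3.3955, so q_2 = (-0.9701, -0.2425).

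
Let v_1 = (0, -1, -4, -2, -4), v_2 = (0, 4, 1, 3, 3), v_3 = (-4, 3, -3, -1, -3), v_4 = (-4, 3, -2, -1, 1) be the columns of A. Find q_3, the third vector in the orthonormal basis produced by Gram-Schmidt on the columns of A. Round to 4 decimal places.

q_1 = v_1/‖v_1‖ = (0, -1, -4, -2, -4)/6.0828 = (0.0000, -0.1644, -0.6576, -0.3288, -0.6576).
r_{12} = q_1·v_2 = -4.2744.
u_2 = v_2 + 4.2744·q_1 = (0.0000, 3.2973, -1.8108, 1.5946, 0.1892).
‖u_2‖ = 4.0902, so q_2 = (0.0000, 0.8061, -0.4427, 0.3899, 0.0463).
r_{13} = q_1·v_3 = 3.7812; r_{23} = q_2·v_3 = 3.2180.
u_3 = v_3 − 3.7812·q_1 − 3.2180·q_2 = (-4.0000, 1.0275, 0.9111, -1.0113, -0.6624).
‖u_3‖ = 4.3986, so q_3 = (-0.9094, 0.2336, 0.2071, -0.2299, -0.1506).

q_3 = (-0.9094, 0.2336, 0.2071, -0.2299, -0.1506)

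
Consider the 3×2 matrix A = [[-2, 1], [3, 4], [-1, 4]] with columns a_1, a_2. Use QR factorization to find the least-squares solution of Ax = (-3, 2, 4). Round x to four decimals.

a_1 = (-2, 3, -1); ‖a_1‖ = 3.7417, so e_1 = (-0.5345, 0.8018, -0.2673).
e_1·a_2 = (-0.5345)·1 + 0.8018·4 + (-0.2673)·4 = 1.6036.
u_2 = a_2 − 1.6036·e_1 = (1.8571, 2.7143, 4.4286).
‖u_2‖ = 5.5162, so e_2 = (0.3367, 0.4921, 0.8028).
Qᵀb = (2.1381, 3.1854).
Back-substitute: x_2 = 3.1854/5.5162 = 0.5775.
x_1 = (2.1381 − 1.6036·0.5775)/3.7417 = 0.3239.

x = (0.3239, 0.5775)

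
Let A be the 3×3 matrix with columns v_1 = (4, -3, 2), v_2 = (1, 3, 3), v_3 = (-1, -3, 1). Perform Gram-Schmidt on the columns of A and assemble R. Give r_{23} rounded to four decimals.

r_{23} = -1.6628

e_1 = v_1/‖v_1‖ = (4, -3, 2)/5.3852 = (0.7428, -0.5571, 0.3714).
r_{12} = e_1·v_2 = 0.1857.
u_2 = v_2 − 0.1857·e_1 = (0.8621, 3.1034, 2.9310).
‖u_2‖ = 4.3549, so e_2 = (0.1980, 0.7126, 0.6730).
r_{23} = e_2·v_3 = -1.6628.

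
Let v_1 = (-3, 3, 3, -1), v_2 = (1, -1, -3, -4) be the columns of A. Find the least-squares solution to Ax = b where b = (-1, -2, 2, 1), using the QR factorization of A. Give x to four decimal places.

e_1 = v_1/‖v_1‖ = (-3, 3, 3, -1)/5.2915 = (-0.5669, 0.5669, 0.5669, -0.1890).
r_{12} = e_1·v_2 = -2.0788.
u_2 = v_2 + 2.0788·e_1 = (-0.1786, 0.1786, -1.8214, -4.3929).
‖u_2‖ = 4.7622, so e_2 = (-0.0375, 0.0375, -0.3825, -0.9224).
Qᵀb = (0.3780, -1.7249).
Back-substitute: x_2 = -1.7249/4.7622 = -0.3622.
x_1 = (0.3780 + 2.0788·(-0.3622))/5.2915 = -0.0709.

x = (-0.0709, -0.3622)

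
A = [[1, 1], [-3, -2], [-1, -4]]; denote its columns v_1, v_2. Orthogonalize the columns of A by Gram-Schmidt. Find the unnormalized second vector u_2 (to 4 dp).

u_2 = (0.0000, 1.0000, -3.0000)

q_1 = v_1/‖v_1‖ = (1, -3, -1)/3.3166 = (0.3015, -0.9045, -0.3015).
r_{12} = q_1·v_2 = 3.3166.
u_2 = v_2 − 3.3166·q_1 = (0.0000, 1.0000, -3.0000).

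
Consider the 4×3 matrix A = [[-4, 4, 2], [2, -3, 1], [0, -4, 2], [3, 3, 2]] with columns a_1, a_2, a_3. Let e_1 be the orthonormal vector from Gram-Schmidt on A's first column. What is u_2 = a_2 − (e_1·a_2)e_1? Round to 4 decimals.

e_1 = a_1/‖a_1‖ = (-4, 2, 0, 3)/5.3852 = (-0.7428, 0.3714, 0.0000, 0.5571).
r_{12} = e_1·a_2 = -2.4140.
u_2 = a_2 + 2.4140·e_1 = (2.2069, -2.1034, -4.0000, 4.3448).

u_2 = (2.2069, -2.1034, -4.0000, 4.3448)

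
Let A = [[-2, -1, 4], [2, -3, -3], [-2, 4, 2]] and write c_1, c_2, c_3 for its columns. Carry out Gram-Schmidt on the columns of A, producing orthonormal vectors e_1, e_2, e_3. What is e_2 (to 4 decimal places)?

e_2 = (-0.8018, -0.2673, 0.5345)

c_1 = (-2, 2, -2); ‖c_1‖ = 3.4641, so e_1 = (-0.5774, 0.5774, -0.5774).
e_1·c_2 = (-0.5774)·(-1) + 0.5774·(-3) + (-0.5774)·4 = -3.4641.
u_2 = c_2 + 3.4641·e_1 = (-3.0000, -1.0000, 2.0000).
‖u_2‖ = 3.7417, so e_2 = (-0.8018, -0.2673, 0.5345).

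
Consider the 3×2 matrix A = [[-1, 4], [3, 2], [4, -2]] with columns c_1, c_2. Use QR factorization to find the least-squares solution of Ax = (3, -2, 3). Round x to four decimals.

q_1 = c_1/‖c_1‖ = (-1, 3, 4)/5.0990 = (-0.1961, 0.5883, 0.7845).
r_{12} = q_1·c_2 = -1.1767.
u_2 = c_2 + 1.1767·q_1 = (3.7692, 2.6923, -1.0769).
‖u_2‖ = 4.7556, so q_2 = (0.7926, 0.5661, -0.2265).
Qᵀb = (0.5883, 0.5661).
Back-substitute: x_2 = 0.5661/4.7556 = 0.1190.
x_1 = (0.5883 + 1.1767·0.1190)/5.0990 = 0.1429.

x = (0.1429, 0.1190)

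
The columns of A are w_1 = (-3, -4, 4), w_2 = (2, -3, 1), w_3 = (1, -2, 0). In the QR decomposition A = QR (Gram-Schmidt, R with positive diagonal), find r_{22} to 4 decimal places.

r_{22} = 3.4001

w_1 = (-3, -4, 4); ‖w_1‖ = 6.4031, so e_1 = (-0.4685, -0.6247, 0.6247).
e_1·w_2 = (-0.4685)·2 + (-0.6247)·(-3) + 0.6247·1 = 1.5617.
u_2 = w_2 − 1.5617·e_1 = (2.7317, -2.0244, 0.0244).
r_{22} = ‖u_2‖ = 3.4001.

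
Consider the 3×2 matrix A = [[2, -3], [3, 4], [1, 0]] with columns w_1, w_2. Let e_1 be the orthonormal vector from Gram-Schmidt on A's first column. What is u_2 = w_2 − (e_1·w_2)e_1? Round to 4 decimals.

w_1 = (2, 3, 1); ‖w_1‖ = 3.7417, so e_1 = (0.5345, 0.8018, 0.2673).
e_1·w_2 = 0.5345·(-3) + 0.8018·4 + 0.2673·0 = 1.6036.
u_2 = w_2 − 1.6036·e_1 = (-3.8571, 2.7143, -0.4286).

u_2 = (-3.8571, 2.7143, -0.4286)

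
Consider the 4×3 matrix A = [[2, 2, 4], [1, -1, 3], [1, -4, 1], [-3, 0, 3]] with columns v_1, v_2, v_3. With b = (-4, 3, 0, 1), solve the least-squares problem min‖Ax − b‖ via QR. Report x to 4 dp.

x = (-0.5597, -0.5481, -0.0506)

q_1 = v_1/‖v_1‖ = (2, 1, 1, -3)/3.8730 = (0.5164, 0.2582, 0.2582, -0.7746).
r_{12} = q_1·v_2 = -0.2582.
u_2 = v_2 + 0.2582·q_1 = (2.1333, -0.9333, -3.9333, -0.2000).
‖u_2‖ = 4.5753, so q_2 = (0.4663, -0.2040, -0.8597, -0.0437).
r_{13} = q_1·v_3 = 0.7746; r_{23} = q_2·v_3 = 0.2623.
u_3 = v_3 − 0.7746·q_1 − 0.2623·q_2 = (3.4777, 2.8535, 1.0255, 3.6115).
‖u_3‖ = 5.8593, so q_3 = (0.5935, 0.4870, 0.1750, 0.6164).
Qᵀb = (-2.0656, -2.5208, -0.2968).
Back-substitute: x_3 = -0.2968/5.8593 = -0.0506.
x_2 = (-2.5208 − 0.2623·(-0.0506))/4.5753 = -0.5481.
x_1 = (-2.0656 + 0.2582·(-0.5481) − 0.7746·(-0.0506))/3.8730 = -0.5597.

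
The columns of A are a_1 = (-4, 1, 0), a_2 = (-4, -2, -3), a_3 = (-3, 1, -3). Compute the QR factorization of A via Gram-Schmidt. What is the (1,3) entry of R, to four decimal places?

e_1 = a_1/‖a_1‖ = (-4, 1, 0)/4.1231 = (-0.9701, 0.2425, 0.0000).
r_{13} = e_1·a_3 = 3.1530.

r_{13} = 3.1530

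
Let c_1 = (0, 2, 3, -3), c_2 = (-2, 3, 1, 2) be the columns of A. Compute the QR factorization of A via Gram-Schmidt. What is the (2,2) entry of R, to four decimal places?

e_1 = c_1/‖c_1‖ = (0, 2, 3, -3)/4.6904 = (0.0000, 0.4264, 0.6396, -0.6396).
r_{12} = e_1·c_2 = 0.6396.
u_2 = c_2 − 0.6396·e_1 = (-2.0000, 2.7273, 0.5909, 2.4091).
r_{22} = ‖u_2‖ = 4.1942.

r_{22} = 4.1942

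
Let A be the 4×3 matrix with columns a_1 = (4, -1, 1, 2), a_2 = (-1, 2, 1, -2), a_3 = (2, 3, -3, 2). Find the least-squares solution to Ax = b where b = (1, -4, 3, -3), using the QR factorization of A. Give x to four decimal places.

x = (0.6154, 0.2308, -1.0769)

a_1 = (4, -1, 1, 2); ‖a_1‖ = 4.6904, so e_1 = (0.8528, -0.2132, 0.2132, 0.4264).
e_1·a_2 = 0.8528·(-1) + (-0.2132)·2 + 0.2132·1 + 0.4264·(-2) = -1.9188.
u_2 = a_2 + 1.9188·e_1 = (0.6364, 1.5909, 1.4091, -1.1818).
‖u_2‖ = 2.5136, so e_2 = (0.2532, 0.6329, 0.5606, -0.4702).
e_1·a_3 = 0.8528·2 + (-0.2132)·3 + 0.2132·(-3) + 0.4264·2 = 1.2792; e_2·a_3 = 0.2532·2 + 0.6329·3 + 0.5606·(-3) + (-0.4702)·2 = -0.2170.
u_3 = a_3 − 1.2792·e_1 + 0.2170·e_2 = (0.9640, 3.4101, -3.1511, 1.3525).
‖u_3‖ = 4.9312, so e_3 = (0.1955, 0.6915, -0.6390, 0.2743).
Qᵀb = (1.0660, 0.8138, -5.3105).
Back-substitute: x_3 = -5.3105/4.9312 = -1.0769.
x_2 = (0.8138 + 0.2170·(-1.0769))/2.5136 = 0.2308.
x_1 = (1.0660 + 1.9188·0.2308 − 1.2792·(-1.0769))/4.6904 = 0.6154.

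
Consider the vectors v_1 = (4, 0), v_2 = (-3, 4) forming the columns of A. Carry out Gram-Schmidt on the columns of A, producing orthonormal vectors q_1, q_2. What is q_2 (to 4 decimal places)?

v_1 = (4, 0); ‖v_1‖ = 4.0000, so q_1 = (1.0000, 0.0000).
q_1·v_2 = 1.0000·(-3) + 0.0000·4 = -3.0000.
u_2 = v_2 + 3.0000·q_1 = (0.0000, 4.0000).
‖u_2‖ = 4.0000, so q_2 = (0.0000, 1.0000).

q_2 = (0.0000, 1.0000)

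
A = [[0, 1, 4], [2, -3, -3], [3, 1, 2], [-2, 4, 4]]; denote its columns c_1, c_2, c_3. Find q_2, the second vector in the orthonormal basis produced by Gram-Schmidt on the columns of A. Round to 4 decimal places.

c_1 = (0, 2, 3, -2); ‖c_1‖ = 4.1231, so q_1 = (0.0000, 0.4851, 0.7276, -0.4851).
q_1·c_2 = 0.0000·1 + 0.4851·(-3) + 0.7276·1 + (-0.4851)·4 = -2.6679.
u_2 = c_2 + 2.6679·q_1 = (1.0000, -1.7059, 2.9412, 2.7059).
‖u_2‖ = 4.4590, so q_2 = (0.2243, -0.3826, 0.6596, 0.6068).

q_2 = (0.2243, -0.3826, 0.6596, 0.6068)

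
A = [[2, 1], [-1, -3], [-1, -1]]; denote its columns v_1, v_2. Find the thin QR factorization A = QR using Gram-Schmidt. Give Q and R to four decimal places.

v_1 = (2, -1, -1); ‖v_1‖ = 2.4495, so e_1 = (0.8165, -0.4082, -0.4082).
e_1·v_2 = 0.8165·1 + (-0.4082)·(-3) + (-0.4082)·(-1) = 2.4495.
u_2 = v_2 − 2.4495·e_1 = (-1.0000, -2.0000, 0.0000).
‖u_2‖ = 2.2361, so e_2 = (-0.4472, -0.8944, 0.0000).

Q = [[0.8165, -0.4472], [-0.4082, -0.8944], [-0.4082, 0.0000]], R = [[2.4495, 2.4495], [0.0000, 2.2361]]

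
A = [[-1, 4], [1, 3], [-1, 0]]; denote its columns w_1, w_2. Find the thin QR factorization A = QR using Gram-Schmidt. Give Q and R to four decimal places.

q_1 = w_1/‖w_1‖ = (-1, 1, -1)/1.7321 = (-0.5774, 0.5774, -0.5774).
r_{12} = q_1·w_2 = -0.5774.
u_2 = w_2 + 0.5774·q_1 = (3.6667, 3.3333, -0.3333).
‖u_2‖ = 4.9666, so q_2 = (0.7383, 0.6712, -0.0671).

Q = [[-0.5774, 0.7383], [0.5774, 0.6712], [-0.5774, -0.0671]], R = [[1.7321, -0.5774], [0.0000, 4.9666]]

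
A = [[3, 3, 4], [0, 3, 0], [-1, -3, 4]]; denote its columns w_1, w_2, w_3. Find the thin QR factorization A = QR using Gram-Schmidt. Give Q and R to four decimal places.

Q = [[0.9487, -0.1690, 0.2673], [0.0000, 0.8452, 0.5345], [-0.3162, -0.5071, 0.8018]], R = [[3.1623, 3.7947, 2.5298], [0.0000, 3.5496, -2.7045], [0.0000, 0.0000, 4.2762]]

w_1 = (3, 0, -1); ‖w_1‖ = 3.1623, so q_1 = (0.9487, 0.0000, -0.3162).
q_1·w_2 = 0.9487·3 + 0.0000·3 + (-0.3162)·(-3) = 3.7947.
u_2 = w_2 − 3.7947·q_1 = (-0.6000, 3.0000, -1.8000).
‖u_2‖ = 3.5496, so q_2 = (-0.1690, 0.8452, -0.5071).
q_1·w_3 = 0.9487·4 + 0.0000·0 + (-0.3162)·4 = 2.5298; q_2·w_3 = (-0.1690)·4 + 0.8452·0 + (-0.5071)·4 = -2.7045.
u_3 = w_3 − 2.5298·q_1 + 2.7045·q_2 = (1.1429, 2.2857, 3.4286).
‖u_3‖ = 4.2762, so q_3 = (0.2673, 0.5345, 0.8018).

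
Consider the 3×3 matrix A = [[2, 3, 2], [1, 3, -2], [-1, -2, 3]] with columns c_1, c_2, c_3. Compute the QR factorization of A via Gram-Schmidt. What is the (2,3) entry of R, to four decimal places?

r_{23} = -3.0773

e_1 = c_1/‖c_1‖ = (2, 1, -1)/2.4495 = (0.8165, 0.4082, -0.4082).
r_{12} = e_1·c_2 = 4.4907.
u_2 = c_2 − 4.4907·e_1 = (-0.6667, 1.1667, -0.1667).
‖u_2‖ = 1.3540, so e_2 = (-0.4924, 0.8616, -0.1231).
r_{23} = e_2·c_3 = -3.0773.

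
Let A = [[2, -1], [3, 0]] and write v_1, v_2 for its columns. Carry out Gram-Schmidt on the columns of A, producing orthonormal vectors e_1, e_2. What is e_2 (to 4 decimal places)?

v_1 = (2, 3); ‖v_1‖ = 3.6056, so e_1 = (0.5547, 0.8321).
e_1·v_2 = 0.5547·(-1) + 0.8321·0 = -0.5547.
u_2 = v_2 + 0.5547·e_1 = (-0.6923, 0.4615).
‖u_2‖ = 0.8321, so e_2 = (-0.8321, 0.5547).

e_2 = (-0.8321, 0.5547)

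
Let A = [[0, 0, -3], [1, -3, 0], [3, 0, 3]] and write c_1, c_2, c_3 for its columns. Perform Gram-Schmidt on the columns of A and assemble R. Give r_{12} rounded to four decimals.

c_1 = (0, 1, 3); ‖c_1‖ = 3.1623, so e_1 = (0.0000, 0.3162, 0.9487).
r_{12} = e_1·c_2 = -0.9487.

r_{12} = -0.9487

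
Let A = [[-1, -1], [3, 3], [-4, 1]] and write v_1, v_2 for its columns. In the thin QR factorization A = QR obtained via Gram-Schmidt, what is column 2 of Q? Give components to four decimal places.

e_2 = (-0.2481, 0.7442, 0.6202)

v_1 = (-1, 3, -4); ‖v_1‖ = 5.0990, so e_1 = (-0.1961, 0.5883, -0.7845).
e_1·v_2 = (-0.1961)·(-1) + 0.5883·3 + (-0.7845)·1 = 1.1767.
u_2 = v_2 − 1.1767·e_1 = (-0.7692, 2.3077, 1.9231).
‖u_2‖ = 3.1009, so e_2 = (-0.2481, 0.7442, 0.6202).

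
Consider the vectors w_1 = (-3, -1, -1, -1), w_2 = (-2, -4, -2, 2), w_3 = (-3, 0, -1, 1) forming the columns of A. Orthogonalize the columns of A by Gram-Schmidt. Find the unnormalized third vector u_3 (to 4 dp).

u_3 = (-0.8136, 1.1525, -0.1017, 1.3898)

w_1 = (-3, -1, -1, -1); ‖w_1‖ = 3.4641, so q_1 = (-0.8660, -0.2887, -0.2887, -0.2887).
q_1·w_2 = (-0.8660)·(-2) + (-0.2887)·(-4) + (-0.2887)·(-2) + (-0.2887)·2 = 2.8868.
u_2 = w_2 − 2.8868·q_1 = (0.5000, -3.1667, -1.1667, 2.8333).
‖u_2‖ = 4.4347, so q_2 = (0.1127, -0.7141, -0.2631, 0.6389).
q_1·w_3 = (-0.8660)·(-3) + (-0.2887)·0 + (-0.2887)·(-1) + (-0.2887)·1 = 2.5981; q_2·w_3 = 0.1127·(-3) + (-0.7141)·0 + (-0.2631)·(-1) + 0.6389·1 = 0.5637.
u_3 = w_3 − 2.5981·q_1 − 0.5637·q_2 = (-0.8136, 1.1525, -0.1017, 1.3898).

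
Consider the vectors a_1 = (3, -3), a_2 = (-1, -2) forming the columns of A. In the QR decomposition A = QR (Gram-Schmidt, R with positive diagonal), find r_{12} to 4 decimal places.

e_1 = a_1/‖a_1‖ = (3, -3)/4.2426 = (0.7071, -0.7071).
r_{12} = e_1·a_2 = 0.7071.

r_{12} = 0.7071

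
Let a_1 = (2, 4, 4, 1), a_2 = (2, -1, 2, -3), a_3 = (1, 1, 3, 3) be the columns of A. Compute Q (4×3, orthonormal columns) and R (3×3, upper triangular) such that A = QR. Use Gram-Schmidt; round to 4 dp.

Q = [[0.3288, 0.4156, 0.1341], [0.6576, -0.3701, -0.6555], [0.6576, 0.3506, 0.4384], [0.1644, -0.7532, 0.6002]], R = [[6.0828, 0.8220, 3.4524], [0.0000, 4.1622, -1.1623], [0.0000, 0.0000, 2.5942]]

q_1 = a_1/‖a_1‖ = (2, 4, 4, 1)/6.0828 = (0.3288, 0.6576, 0.6576, 0.1644).
r_{12} = q_1·a_2 = 0.8220.
u_2 = a_2 − 0.8220·q_1 = (1.7297, -1.5405, 1.4595, -3.1351).
‖u_2‖ = 4.1622, so q_2 = (0.4156, -0.3701, 0.3506, -0.7532).
r_{13} = q_1·a_3 = 3.4524; r_{23} = q_2·a_3 = -1.1623.
u_3 = a_3 − 3.4524·q_1 + 1.1623·q_2 = (0.3479, -1.7005, 1.1373, 1.5569).
‖u_3‖ = 2.5942, so q_3 = (0.1341, -0.6555, 0.4384, 0.6002).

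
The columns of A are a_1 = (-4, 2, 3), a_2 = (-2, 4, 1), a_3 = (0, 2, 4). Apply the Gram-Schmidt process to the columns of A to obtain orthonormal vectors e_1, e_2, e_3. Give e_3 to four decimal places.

e_3 = (0.6350, 0.1270, 0.7620)

a_1 = (-4, 2, 3); ‖a_1‖ = 5.3852, so e_1 = (-0.7428, 0.3714, 0.5571).
e_1·a_2 = (-0.7428)·(-2) + 0.3714·4 + 0.5571·1 = 3.5282.
u_2 = a_2 − 3.5282·e_1 = (0.6207, 2.6897, -0.9655).
‖u_2‖ = 2.9243, so e_2 = (0.2122, 0.9197, -0.3302).
e_1·a_3 = (-0.7428)·0 + 0.3714·2 + 0.5571·4 = 2.9711; e_2·a_3 = 0.2122·0 + 0.9197·2 + (-0.3302)·4 = 0.5188.
u_3 = a_3 − 2.9711·e_1 − 0.5188·e_2 = (2.0968, 0.4194, 2.5161).
‖u_3‖ = 3.3020, so e_3 = (0.6350, 0.1270, 0.7620).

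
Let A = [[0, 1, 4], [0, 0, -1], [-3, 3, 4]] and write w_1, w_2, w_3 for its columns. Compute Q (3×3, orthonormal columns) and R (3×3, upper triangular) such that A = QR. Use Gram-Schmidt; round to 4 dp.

e_1 = w_1/‖w_1‖ = (0, 0, -3)/3.0000 = (0.0000, 0.0000, -1.0000).
r_{12} = e_1·w_2 = -3.0000.
u_2 = w_2 + 3.0000·e_1 = (1.0000, 0.0000, 0.0000).
‖u_2‖ = 1.0000, so e_2 = (1.0000, 0.0000, 0.0000).
r_{13} = e_1·w_3 = -4.0000; r_{23} = e_2·w_3 = 4.0000.
u_3 = w_3 + 4.0000·e_1 − 4.0000·e_2 = (0.0000, -1.0000, 0.0000).
‖u_3‖ = 1.0000, so e_3 = (0.0000, -1.0000, 0.0000).

Q = [[0.0000, 1.0000, 0.0000], [0.0000, 0.0000, -1.0000], [-1.0000, 0.0000, 0.0000]], R = [[3.0000, -3.0000, -4.0000], [0.0000, 1.0000, 4.0000], [0.0000, 0.0000, 1.0000]]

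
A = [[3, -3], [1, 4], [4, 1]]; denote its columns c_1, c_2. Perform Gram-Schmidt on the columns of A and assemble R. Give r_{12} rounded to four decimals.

c_1 = (3, 1, 4); ‖c_1‖ = 5.0990, so q_1 = (0.5883, 0.1961, 0.7845).
r_{12} = q_1·c_2 = -0.1961.

r_{12} = -0.1961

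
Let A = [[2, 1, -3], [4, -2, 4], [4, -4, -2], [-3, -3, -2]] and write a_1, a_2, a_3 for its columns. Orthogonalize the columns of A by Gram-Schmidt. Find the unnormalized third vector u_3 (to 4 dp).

u_3 = (-3.6749, 3.4598, -2.1355, -0.6842)

e_1 = a_1/‖a_1‖ = (2, 4, 4, -3)/6.7082 = (0.2981, 0.5963, 0.5963, -0.4472).
r_{12} = e_1·a_2 = -1.9379.
u_2 = a_2 + 1.9379·e_1 = (1.5778, -0.8444, -2.8444, -3.8667).
‖u_2‖ = 5.1229, so e_2 = (0.3080, -0.1648, -0.5552, -0.7548).
r_{13} = e_1·a_3 = 1.1926; r_{23} = e_2·a_3 = 1.0367.
u_3 = a_3 − 1.1926·e_1 − 1.0367·e_2 = (-3.6749, 3.4598, -2.1355, -0.6842).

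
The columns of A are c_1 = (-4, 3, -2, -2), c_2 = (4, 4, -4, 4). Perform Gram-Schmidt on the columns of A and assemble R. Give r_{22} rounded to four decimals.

c_1 = (-4, 3, -2, -2); ‖c_1‖ = 5.7446, so e_1 = (-0.6963, 0.5222, -0.3482, -0.3482).
e_1·c_2 = (-0.6963)·4 + 0.5222·4 + (-0.3482)·(-4) + (-0.3482)·4 = -0.6963.
u_2 = c_2 + 0.6963·e_1 = (3.5152, 4.3636, -4.2424, 3.7576).
r_{22} = ‖u_2‖ = 7.9696.

r_{22} = 7.9696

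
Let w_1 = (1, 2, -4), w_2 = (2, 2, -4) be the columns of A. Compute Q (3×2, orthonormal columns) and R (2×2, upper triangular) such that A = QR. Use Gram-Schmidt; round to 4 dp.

Q = [[0.2182, 0.9759], [0.4364, -0.0976], [-0.8729, 0.1952]], R = [[4.5826, 4.8008], [0.0000, 0.9759]]

w_1 = (1, 2, -4); ‖w_1‖ = 4.5826, so q_1 = (0.2182, 0.4364, -0.8729).
q_1·w_2 = 0.2182·2 + 0.4364·2 + (-0.8729)·(-4) = 4.8008.
u_2 = w_2 − 4.8008·q_1 = (0.9524, -0.0952, 0.1905).
‖u_2‖ = 0.9759, so q_2 = (0.9759, -0.0976, 0.1952).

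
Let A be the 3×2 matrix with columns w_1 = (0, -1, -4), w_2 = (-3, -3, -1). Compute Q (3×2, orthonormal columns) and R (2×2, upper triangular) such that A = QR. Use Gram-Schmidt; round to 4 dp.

w_1 = (0, -1, -4); ‖w_1‖ = 4.1231, so e_1 = (0.0000, -0.2425, -0.9701).
e_1·w_2 = 0.0000·(-3) + (-0.2425)·(-3) + (-0.9701)·(-1) = 1.6977.
u_2 = w_2 − 1.6977·e_1 = (-3.0000, -2.5882, 0.6471).
‖u_2‖ = 4.0147, so e_2 = (-0.7473, -0.6447, 0.1612).

Q = [[0.0000, -0.7473], [-0.2425, -0.6447], [-0.9701, 0.1612]], R = [[4.1231, 1.6977], [0.0000, 4.0147]]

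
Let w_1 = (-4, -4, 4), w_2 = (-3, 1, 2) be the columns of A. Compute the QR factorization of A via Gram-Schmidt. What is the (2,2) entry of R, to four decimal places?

e_1 = w_1/‖w_1‖ = (-4, -4, 4)/6.9282 = (-0.5774, -0.5774, 0.5774).
r_{12} = e_1·w_2 = 2.3094.
u_2 = w_2 − 2.3094·e_1 = (-1.6667, 2.3333, 0.6667).
r_{22} = ‖u_2‖ = 2.9439.

r_{22} = 2.9439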